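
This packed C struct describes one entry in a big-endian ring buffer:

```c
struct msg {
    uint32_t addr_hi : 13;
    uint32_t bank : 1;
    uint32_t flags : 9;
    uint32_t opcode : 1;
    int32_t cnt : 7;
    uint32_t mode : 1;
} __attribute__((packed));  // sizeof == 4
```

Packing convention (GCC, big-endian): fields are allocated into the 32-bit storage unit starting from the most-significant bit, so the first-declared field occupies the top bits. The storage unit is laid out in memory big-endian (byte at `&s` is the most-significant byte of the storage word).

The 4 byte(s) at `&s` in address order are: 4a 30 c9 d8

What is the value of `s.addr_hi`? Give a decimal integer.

[0]=0x4a [1]=0x30 [2]=0xc9 [3]=0xd8 (big-endian) → word 0x4a30c9d8
addr_hi [19+:13] = (word>>19) & 0x1fff = 2374  ←
bank [18+:1] = (word>>18) & 0x1 = 0
flags [9+:9] = (word>>9) & 0x1ff = 100
opcode [8+:1] = (word>>8) & 0x1 = 1
cnt [1+:7] = (word>>1) & 0x7f = 108
mode [0+:1] = (word>>0) & 0x1 = 0

2374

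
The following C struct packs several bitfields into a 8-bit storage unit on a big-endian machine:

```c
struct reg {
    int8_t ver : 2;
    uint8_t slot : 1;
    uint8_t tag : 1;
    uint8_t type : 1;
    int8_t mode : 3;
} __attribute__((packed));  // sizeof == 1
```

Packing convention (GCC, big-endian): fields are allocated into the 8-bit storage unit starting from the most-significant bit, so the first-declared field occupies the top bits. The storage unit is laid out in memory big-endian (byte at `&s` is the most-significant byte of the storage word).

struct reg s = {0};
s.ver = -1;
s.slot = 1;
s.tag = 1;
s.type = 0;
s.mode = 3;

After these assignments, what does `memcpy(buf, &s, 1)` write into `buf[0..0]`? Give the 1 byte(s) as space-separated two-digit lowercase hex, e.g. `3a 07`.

ver (2b) val=-1 bits=0x3 at bit 6: 0xc0
slot (1b) val=1 bits=0x1 at bit 5: 0xe0
tag (1b) val=1 bits=0x1 at bit 4: 0xf0
type (1b) val=0 bits=0x0 at bit 3: 0xf0
mode (3b) val=3 bits=0x3 at bit 0: 0xf3
word = 0xf3 → big-endian bytes:
  [0]=0xf3

f3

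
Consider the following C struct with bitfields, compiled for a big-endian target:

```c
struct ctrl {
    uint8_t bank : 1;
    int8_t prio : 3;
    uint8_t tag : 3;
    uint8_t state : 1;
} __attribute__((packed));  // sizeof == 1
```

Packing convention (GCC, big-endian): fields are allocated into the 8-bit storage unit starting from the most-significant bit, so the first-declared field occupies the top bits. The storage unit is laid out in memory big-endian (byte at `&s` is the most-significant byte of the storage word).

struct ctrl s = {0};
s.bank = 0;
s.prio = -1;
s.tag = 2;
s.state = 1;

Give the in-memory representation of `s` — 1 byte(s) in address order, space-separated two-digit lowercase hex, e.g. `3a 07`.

75

bank:1 = 0 → 0x0 << 7 → word 0x00
prio:3 = -1 → 0x7 << 4 → word 0x70
tag:3 = 2 → 0x2 << 1 → word 0x74
state:1 = 1 → 0x1 << 0 → word 0x75
word = 0x75 → big-endian bytes:
  [0]=0x75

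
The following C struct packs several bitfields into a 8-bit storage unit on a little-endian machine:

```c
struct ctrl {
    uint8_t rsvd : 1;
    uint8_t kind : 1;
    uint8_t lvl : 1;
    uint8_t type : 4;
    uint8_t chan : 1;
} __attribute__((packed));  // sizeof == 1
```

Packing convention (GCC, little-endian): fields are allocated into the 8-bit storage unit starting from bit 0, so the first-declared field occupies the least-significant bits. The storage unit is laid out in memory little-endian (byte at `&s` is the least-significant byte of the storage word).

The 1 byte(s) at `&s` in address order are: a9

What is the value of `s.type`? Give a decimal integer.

[0]=0xa9 (little-endian) → word 0xa9
rsvd:1 @ bit 0 → (0xa9>>0)&0x1 = 0x1
kind:1 @ bit 1 → (0xa9>>1)&0x1 = 0x0
lvl:1 @ bit 2 → (0xa9>>2)&0x1 = 0x0
type:4 @ bit 3 → (0xa9>>3)&0xf = 0x5  ←
chan:1 @ bit 7 → (0xa9>>7)&0x1 = 0x1

5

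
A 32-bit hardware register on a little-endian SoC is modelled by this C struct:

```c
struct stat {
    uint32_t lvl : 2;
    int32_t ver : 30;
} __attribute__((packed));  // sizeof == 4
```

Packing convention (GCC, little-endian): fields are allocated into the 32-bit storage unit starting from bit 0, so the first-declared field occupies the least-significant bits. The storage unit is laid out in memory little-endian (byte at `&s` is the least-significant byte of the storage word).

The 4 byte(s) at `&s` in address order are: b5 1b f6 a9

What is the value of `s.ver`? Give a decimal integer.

-360872211

[0]=0xb5 [1]=0x1b [2]=0xf6 [3]=0xa9 (little-endian) → word 0xa9f61bb5
lvl:2 @ bit 0 → (0xa9f61bb5>>0)&0x3 = 0x1
ver:30 @ bit 2 → (0xa9f61bb5>>2)&0x3fffffff = 0x2a7d86ed  ←
ver signed 30b, MSB=1: 712869613 - 1073741824 = -360872211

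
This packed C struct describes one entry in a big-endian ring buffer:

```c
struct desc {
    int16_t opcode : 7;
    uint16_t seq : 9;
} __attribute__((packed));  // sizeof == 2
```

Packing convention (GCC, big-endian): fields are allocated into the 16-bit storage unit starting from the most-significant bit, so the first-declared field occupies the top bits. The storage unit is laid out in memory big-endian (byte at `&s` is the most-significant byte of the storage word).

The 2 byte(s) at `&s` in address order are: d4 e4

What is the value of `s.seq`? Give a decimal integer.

228

[0]=0xd4 [1]=0xe4 (big-endian) → word 0xd4e4
opcode [9+:7] = (word>>9) & 0x7f = 106
seq [0+:9] = (word>>0) & 0x1ff = 228  ←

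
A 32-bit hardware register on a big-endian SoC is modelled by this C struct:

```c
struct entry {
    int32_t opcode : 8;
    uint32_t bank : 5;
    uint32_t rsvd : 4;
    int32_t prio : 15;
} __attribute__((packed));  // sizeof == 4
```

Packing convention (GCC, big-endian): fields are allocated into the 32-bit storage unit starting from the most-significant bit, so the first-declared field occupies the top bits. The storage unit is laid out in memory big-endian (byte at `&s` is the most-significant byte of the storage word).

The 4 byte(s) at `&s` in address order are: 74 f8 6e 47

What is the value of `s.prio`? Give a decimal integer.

[0]=0x74 [1]=0xf8 [2]=0x6e [3]=0x47 (big-endian) → word 0x74f86e47
opcode [24+:8] = (word>>24) & 0xff = 116
bank [19+:5] = (word>>19) & 0x1f = 31
rsvd [15+:4] = (word>>15) & 0xf = 0
prio [0+:15] = (word>>0) & 0x7fff = 28231  ←
prio signed 15b, MSB=1: 28231 - 32768 = -4537

-4537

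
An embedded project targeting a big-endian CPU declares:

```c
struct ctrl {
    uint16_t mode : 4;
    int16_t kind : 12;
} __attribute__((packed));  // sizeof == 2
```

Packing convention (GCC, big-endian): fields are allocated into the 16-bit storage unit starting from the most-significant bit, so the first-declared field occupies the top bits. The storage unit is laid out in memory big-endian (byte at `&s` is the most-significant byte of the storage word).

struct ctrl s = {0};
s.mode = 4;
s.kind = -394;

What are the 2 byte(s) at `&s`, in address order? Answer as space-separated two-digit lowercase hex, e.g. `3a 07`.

[12+:4] mode=4 & 0xf = 0x4; word=0x4000
[0+:12] kind=-394 & 0xfff = 0xe76; word=0x4e76
word = 0x4e76 → big-endian bytes:
  [0]=0x4e  [1]=0x76

4e 76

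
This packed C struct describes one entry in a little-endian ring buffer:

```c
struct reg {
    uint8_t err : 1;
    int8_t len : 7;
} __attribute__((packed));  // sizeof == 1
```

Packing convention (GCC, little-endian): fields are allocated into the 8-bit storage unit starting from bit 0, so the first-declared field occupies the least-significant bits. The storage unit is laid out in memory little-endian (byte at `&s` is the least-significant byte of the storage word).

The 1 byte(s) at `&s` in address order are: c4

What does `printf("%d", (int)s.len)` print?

-30

[0]=0xc4 (little-endian) → word 0xc4
err [0+:1] = (word>>0) & 0x1 = 0
len [1+:7] = (word>>1) & 0x7f = 98  ←
len signed 7b, MSB=1: 98 - 128 = -30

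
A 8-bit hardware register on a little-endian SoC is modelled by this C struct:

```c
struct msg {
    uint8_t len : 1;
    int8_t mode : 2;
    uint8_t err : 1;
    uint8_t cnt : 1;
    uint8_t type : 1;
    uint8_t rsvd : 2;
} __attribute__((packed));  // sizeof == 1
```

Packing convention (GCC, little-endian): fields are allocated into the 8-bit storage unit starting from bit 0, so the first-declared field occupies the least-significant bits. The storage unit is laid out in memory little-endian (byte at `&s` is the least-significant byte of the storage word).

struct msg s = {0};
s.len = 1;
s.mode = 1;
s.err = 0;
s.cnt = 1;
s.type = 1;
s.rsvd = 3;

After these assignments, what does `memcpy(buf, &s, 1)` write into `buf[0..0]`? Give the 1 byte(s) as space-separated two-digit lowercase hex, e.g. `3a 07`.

len:1 = 1 → 0x1 << 0 → word 0x01
mode:2 = 1 → 0x1 << 1 → word 0x03
err:1 = 0 → 0x0 << 3 → word 0x03
cnt:1 = 1 → 0x1 << 4 → word 0x13
type:1 = 1 → 0x1 << 5 → word 0x33
rsvd:2 = 3 → 0x3 << 6 → word 0xf3
word = 0xf3 → little-endian bytes:
  [0]=0xf3

f3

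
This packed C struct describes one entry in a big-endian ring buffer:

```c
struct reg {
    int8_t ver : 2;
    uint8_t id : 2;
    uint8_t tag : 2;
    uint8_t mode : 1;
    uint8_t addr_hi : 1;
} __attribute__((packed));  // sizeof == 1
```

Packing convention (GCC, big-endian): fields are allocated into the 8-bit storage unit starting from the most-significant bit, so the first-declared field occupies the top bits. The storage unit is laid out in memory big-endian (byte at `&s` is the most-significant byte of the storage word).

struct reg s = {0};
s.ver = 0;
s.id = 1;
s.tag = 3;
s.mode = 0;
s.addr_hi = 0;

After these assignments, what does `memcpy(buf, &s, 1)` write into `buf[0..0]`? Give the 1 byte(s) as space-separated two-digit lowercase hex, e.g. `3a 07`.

1c

ver:2 = 0 → 0x0 << 6 → word 0x00
id:2 = 1 → 0x1 << 4 → word 0x10
tag:2 = 3 → 0x3 << 2 → word 0x1c
mode:1 = 0 → 0x0 << 1 → word 0x1c
addr_hi:1 = 0 → 0x0 << 0 → word 0x1c
word = 0x1c → big-endian bytes:
  [0]=0x1c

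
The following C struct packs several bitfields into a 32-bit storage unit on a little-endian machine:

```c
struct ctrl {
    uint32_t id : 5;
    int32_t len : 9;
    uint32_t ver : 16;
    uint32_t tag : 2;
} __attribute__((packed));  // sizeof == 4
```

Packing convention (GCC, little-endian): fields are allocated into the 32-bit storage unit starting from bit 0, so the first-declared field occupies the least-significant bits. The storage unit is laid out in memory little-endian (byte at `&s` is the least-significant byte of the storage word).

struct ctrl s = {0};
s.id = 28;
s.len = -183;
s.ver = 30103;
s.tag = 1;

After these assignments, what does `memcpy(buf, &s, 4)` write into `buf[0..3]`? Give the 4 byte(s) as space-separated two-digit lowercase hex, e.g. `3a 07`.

3c e9 65 5d

id:5 = 28 → 0x1c << 0 → word 0x0000001c
len:9 = -183 → 0x149 << 5 → word 0x0000293c
ver:16 = 30103 → 0x7597 << 14 → word 0x1d65e93c
tag:2 = 1 → 0x1 << 30 → word 0x5d65e93c
word = 0x5d65e93c → little-endian bytes:
  [0]=0x3c  [1]=0xe9  [2]=0x65  [3]=0x5d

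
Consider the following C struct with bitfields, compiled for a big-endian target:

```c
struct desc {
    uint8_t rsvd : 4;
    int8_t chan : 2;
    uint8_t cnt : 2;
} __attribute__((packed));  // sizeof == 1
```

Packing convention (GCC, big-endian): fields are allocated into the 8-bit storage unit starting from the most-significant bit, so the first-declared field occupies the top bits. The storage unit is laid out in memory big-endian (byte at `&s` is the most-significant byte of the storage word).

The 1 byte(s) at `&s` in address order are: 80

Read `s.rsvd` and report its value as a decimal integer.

[0]=0x80 (big-endian) → word 0x80
rsvd [4+:4] = (word>>4) & 0xf = 8  ←
chan [2+:2] = (word>>2) & 0x3 = 0
cnt [0+:2] = (word>>0) & 0x3 = 0

8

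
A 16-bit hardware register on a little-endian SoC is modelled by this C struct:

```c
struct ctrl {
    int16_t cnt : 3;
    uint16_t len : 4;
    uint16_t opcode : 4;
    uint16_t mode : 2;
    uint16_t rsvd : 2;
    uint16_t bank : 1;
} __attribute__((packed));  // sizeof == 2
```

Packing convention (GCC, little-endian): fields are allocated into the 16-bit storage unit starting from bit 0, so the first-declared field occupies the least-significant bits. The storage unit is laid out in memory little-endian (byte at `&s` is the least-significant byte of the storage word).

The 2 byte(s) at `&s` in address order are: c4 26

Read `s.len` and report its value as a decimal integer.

[0]=0xc4 [1]=0x26 (little-endian) → word 0x26c4
cnt:3 @ bit 0 → (0x26c4>>0)&0x7 = 0x4
len:4 @ bit 3 → (0x26c4>>3)&0xf = 0x8  ←
opcode:4 @ bit 7 → (0x26c4>>7)&0xf = 0xd
mode:2 @ bit 11 → (0x26c4>>11)&0x3 = 0x0
rsvd:2 @ bit 13 → (0x26c4>>13)&0x3 = 0x1
bank:1 @ bit 15 → (0x26c4>>15)&0x1 = 0x0

8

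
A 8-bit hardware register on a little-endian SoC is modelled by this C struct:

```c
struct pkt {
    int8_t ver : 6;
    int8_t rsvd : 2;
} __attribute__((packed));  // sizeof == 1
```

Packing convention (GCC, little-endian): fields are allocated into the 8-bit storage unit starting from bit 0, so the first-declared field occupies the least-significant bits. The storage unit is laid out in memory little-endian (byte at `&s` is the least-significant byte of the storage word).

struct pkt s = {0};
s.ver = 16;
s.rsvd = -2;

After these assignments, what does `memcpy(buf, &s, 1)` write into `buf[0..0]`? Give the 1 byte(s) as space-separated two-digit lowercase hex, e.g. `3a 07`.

90

[0+:6] ver=16 & 0x3f = 0x10; word=0x10
[6+:2] rsvd=-2 & 0x3 = 0x2; word=0x90
word = 0x90 → little-endian bytes:
  [0]=0x90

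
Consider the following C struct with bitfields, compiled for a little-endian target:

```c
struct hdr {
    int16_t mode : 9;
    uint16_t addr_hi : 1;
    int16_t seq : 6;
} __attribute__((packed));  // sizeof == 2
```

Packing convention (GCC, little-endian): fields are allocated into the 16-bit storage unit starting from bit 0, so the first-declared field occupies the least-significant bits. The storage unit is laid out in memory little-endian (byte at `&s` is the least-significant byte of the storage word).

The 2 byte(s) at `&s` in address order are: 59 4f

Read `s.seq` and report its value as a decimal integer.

19

[0]=0x59 [1]=0x4f (little-endian) → word 0x4f59
mode:9 @ bit 0 → (0x4f59>>0)&0x1ff = 0x159
addr_hi:1 @ bit 9 → (0x4f59>>9)&0x1 = 0x1
seq:6 @ bit 10 → (0x4f59>>10)&0x3f = 0x13  ←
seq signed 6b, MSB=0: value = 19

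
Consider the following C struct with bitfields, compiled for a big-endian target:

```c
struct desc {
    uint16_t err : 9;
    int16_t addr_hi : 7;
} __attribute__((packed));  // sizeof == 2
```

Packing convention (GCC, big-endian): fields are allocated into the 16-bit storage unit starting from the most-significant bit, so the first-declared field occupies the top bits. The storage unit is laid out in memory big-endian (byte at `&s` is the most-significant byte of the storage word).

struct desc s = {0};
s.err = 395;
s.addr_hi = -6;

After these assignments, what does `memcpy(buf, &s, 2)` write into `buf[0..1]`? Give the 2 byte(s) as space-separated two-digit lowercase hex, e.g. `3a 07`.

c5 fa

[7+:9] err=395 & 0x1ff = 0x18b; word=0xc580
[0+:7] addr_hi=-6 & 0x7f = 0x7a; word=0xc5fa
word = 0xc5fa → big-endian bytes:
  [0]=0xc5  [1]=0xfa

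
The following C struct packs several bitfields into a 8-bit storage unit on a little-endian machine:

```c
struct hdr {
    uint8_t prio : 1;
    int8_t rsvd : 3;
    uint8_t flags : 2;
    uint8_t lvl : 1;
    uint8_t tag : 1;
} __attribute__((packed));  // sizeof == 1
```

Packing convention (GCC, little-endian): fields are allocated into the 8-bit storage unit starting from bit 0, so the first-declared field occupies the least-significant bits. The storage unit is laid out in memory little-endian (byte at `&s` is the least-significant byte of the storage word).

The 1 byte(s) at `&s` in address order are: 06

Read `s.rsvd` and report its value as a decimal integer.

3

[0]=0x06 (little-endian) → word 0x06
prio:1 @ bit 0 → (0x06>>0)&0x1 = 0x0
rsvd:3 @ bit 1 → (0x06>>1)&0x7 = 0x3  ←
flags:2 @ bit 4 → (0x06>>4)&0x3 = 0x0
lvl:1 @ bit 6 → (0x06>>6)&0x1 = 0x0
tag:1 @ bit 7 → (0x06>>7)&0x1 = 0x0
rsvd signed 3b, MSB=0: value = 3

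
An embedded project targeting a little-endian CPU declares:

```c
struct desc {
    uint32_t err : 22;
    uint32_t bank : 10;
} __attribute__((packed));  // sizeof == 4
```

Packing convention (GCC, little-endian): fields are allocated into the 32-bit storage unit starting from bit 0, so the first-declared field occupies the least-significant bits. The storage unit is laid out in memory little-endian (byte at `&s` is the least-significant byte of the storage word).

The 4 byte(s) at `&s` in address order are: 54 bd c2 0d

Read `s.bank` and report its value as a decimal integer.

[0]=0x54 [1]=0xbd [2]=0xc2 [3]=0x0d (little-endian) → word 0x0dc2bd54
err [0+:22] = (word>>0) & 0x3fffff = 179540
bank [22+:10] = (word>>22) & 0x3ff = 55  ←

55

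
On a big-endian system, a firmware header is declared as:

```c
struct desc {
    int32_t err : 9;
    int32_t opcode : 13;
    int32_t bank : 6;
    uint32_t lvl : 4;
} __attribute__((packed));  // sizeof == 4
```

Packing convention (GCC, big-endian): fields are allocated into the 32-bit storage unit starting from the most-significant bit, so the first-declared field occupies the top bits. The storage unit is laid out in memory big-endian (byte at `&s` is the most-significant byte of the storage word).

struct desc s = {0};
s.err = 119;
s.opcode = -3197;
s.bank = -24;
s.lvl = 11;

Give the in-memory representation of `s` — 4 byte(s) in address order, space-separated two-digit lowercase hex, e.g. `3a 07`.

3b ce 0e 8b

err:9 = 119 → 0x77 << 23 → word 0x3b800000
opcode:13 = -3197 → 0x1383 << 10 → word 0x3bce0c00
bank:6 = -24 → 0x28 << 4 → word 0x3bce0e80
lvl:4 = 11 → 0xb << 0 → word 0x3bce0e8b
word = 0x3bce0e8b → big-endian bytes:
  [0]=0x3b  [1]=0xce  [2]=0x0e  [3]=0x8b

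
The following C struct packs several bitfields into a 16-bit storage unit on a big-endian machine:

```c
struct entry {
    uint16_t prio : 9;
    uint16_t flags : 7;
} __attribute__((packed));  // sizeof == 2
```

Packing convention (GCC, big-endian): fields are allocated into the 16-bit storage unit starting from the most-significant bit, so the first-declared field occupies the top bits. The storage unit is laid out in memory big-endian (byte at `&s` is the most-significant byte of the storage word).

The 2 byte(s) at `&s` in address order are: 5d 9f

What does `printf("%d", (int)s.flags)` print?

31

[0]=0x5d [1]=0x9f (big-endian) → word 0x5d9f
prio [7+:9] = (word>>7) & 0x1ff = 187
flags [0+:7] = (word>>0) & 0x7f = 31  ←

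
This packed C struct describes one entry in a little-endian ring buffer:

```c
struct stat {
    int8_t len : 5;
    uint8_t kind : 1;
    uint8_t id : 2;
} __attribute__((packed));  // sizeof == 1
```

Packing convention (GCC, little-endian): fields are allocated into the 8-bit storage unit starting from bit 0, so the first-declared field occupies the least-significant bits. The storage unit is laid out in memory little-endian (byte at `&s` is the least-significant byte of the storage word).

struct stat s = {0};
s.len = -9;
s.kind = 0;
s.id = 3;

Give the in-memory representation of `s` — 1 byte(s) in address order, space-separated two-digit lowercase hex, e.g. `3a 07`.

[0+:5] len=-9 & 0x1f = 0x17; word=0x17
[5+:1] kind=0 & 0x1 = 0x0; word=0x17
[6+:2] id=3 & 0x3 = 0x3; word=0xd7
word = 0xd7 → little-endian bytes:
  [0]=0xd7

d7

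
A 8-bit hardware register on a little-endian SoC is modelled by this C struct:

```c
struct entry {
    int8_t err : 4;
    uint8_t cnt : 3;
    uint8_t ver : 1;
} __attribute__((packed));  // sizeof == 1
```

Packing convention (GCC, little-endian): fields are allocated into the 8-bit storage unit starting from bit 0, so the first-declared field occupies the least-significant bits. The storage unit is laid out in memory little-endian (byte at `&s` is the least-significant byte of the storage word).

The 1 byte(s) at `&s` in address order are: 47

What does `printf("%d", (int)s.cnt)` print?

4

[0]=0x47 (little-endian) → word 0x47
err:4 @ bit 0 → (0x47>>0)&0xf = 0x7
cnt:3 @ bit 4 → (0x47>>4)&0x7 = 0x4  ←
ver:1 @ bit 7 → (0x47>>7)&0x1 = 0x0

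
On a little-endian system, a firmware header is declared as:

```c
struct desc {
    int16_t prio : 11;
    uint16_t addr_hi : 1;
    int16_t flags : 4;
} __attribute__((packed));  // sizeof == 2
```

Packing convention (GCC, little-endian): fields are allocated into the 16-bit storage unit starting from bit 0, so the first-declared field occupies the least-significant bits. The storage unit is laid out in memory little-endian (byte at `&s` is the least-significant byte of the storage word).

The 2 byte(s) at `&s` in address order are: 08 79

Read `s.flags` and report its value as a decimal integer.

[0]=0x08 [1]=0x79 (little-endian) → word 0x7908
prio:11 @ bit 0 → (0x7908>>0)&0x7ff = 0x108
addr_hi:1 @ bit 11 → (0x7908>>11)&0x1 = 0x1
flags:4 @ bit 12 → (0x7908>>12)&0xf = 0x7  ←
flags signed 4b, MSB=0: value = 7

7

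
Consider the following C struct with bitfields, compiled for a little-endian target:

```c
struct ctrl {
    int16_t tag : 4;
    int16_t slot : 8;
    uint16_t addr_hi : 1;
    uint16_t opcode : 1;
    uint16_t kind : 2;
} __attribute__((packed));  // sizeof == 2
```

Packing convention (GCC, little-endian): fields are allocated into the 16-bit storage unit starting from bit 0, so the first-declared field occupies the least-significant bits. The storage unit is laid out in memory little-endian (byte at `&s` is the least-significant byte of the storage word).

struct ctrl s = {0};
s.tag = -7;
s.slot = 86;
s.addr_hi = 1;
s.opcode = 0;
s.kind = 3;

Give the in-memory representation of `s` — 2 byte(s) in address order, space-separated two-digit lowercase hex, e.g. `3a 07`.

tag (4b) val=-7 bits=0x9 at bit 0: 0x0009
slot (8b) val=86 bits=0x56 at bit 4: 0x0569
addr_hi (1b) val=1 bits=0x1 at bit 12: 0x1569
opcode (1b) val=0 bits=0x0 at bit 13: 0x1569
kind (2b) val=3 bits=0x3 at bit 14: 0xd569
word = 0xd569 → little-endian bytes:
  [0]=0x69  [1]=0xd5

69 d5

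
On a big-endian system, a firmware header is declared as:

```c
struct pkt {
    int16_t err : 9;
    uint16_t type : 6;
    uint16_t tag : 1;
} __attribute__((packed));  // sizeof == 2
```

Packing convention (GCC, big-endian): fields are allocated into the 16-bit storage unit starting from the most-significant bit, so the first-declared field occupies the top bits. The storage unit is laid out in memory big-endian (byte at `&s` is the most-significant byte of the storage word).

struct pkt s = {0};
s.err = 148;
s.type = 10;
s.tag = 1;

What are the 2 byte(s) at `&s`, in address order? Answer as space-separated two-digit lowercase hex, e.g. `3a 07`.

err:9 = 148 → 0x94 << 7 → word 0x4a00
type:6 = 10 → 0xa << 1 → word 0x4a14
tag:1 = 1 → 0x1 << 0 → word 0x4a15
word = 0x4a15 → big-endian bytes:
  [0]=0x4a  [1]=0x15

4a 15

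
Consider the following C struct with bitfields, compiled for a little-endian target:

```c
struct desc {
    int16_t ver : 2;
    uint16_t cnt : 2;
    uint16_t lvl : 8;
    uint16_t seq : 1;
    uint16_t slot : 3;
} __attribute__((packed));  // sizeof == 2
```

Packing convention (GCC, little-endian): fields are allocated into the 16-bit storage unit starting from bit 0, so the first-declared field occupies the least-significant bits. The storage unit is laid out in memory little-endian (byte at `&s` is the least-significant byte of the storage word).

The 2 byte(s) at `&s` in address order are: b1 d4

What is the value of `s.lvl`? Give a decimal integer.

75

[0]=0xb1 [1]=0xd4 (little-endian) → word 0xd4b1
ver:2 @ bit 0 → (0xd4b1>>0)&0x3 = 0x1
cnt:2 @ bit 2 → (0xd4b1>>2)&0x3 = 0x0
lvl:8 @ bit 4 → (0xd4b1>>4)&0xff = 0x4b  ←
seq:1 @ bit 12 → (0xd4b1>>12)&0x1 = 0x1
slot:3 @ bit 13 → (0xd4b1>>13)&0x7 = 0x6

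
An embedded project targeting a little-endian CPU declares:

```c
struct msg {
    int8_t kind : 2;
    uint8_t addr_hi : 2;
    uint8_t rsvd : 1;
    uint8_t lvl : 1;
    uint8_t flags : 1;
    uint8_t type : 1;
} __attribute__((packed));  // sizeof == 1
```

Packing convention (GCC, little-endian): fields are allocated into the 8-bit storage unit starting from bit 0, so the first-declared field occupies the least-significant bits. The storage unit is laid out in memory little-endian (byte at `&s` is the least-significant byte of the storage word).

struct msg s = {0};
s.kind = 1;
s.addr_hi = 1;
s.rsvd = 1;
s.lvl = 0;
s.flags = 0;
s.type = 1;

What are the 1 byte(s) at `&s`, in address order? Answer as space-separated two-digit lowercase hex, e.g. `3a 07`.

95

kind:2 = 1 → 0x1 << 0 → word 0x01
addr_hi:2 = 1 → 0x1 << 2 → word 0x05
rsvd:1 = 1 → 0x1 << 4 → word 0x15
lvl:1 = 0 → 0x0 << 5 → word 0x15
flags:1 = 0 → 0x0 << 6 → word 0x15
type:1 = 1 → 0x1 << 7 → word 0x95
word = 0x95 → little-endian bytes:
  [0]=0x95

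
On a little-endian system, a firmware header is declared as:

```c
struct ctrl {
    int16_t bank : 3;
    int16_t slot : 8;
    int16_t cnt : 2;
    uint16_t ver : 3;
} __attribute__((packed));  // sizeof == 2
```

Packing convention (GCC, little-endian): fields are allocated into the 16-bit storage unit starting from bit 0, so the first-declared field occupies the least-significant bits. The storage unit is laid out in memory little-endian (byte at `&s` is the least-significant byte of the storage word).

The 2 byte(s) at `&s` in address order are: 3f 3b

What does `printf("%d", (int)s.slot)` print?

103

[0]=0x3f [1]=0x3b (little-endian) → word 0x3b3f
bank:3 @ bit 0 → (0x3b3f>>0)&0x7 = 0x7
slot:8 @ bit 3 → (0x3b3f>>3)&0xff = 0x67  ←
cnt:2 @ bit 11 → (0x3b3f>>11)&0x3 = 0x3
ver:3 @ bit 13 → (0x3b3f>>13)&0x7 = 0x1
slot signed 8b, MSB=0: value = 103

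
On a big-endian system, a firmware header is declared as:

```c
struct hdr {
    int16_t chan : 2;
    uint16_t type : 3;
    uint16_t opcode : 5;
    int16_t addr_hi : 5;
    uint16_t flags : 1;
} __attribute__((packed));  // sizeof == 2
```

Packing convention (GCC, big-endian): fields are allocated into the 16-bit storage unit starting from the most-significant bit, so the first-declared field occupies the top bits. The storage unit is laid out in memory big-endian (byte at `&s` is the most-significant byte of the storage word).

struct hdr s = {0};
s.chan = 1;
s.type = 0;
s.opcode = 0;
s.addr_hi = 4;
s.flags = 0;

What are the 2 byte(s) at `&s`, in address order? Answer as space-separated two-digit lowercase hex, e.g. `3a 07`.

40 08

chan:2 = 1 → 0x1 << 14 → word 0x4000
type:3 = 0 → 0x0 << 11 → word 0x4000
opcode:5 = 0 → 0x0 << 6 → word 0x4000
addr_hi:5 = 4 → 0x4 << 1 → word 0x4008
flags:1 = 0 → 0x0 << 0 → word 0x4008
word = 0x4008 → big-endian bytes:
  [0]=0x40  [1]=0x08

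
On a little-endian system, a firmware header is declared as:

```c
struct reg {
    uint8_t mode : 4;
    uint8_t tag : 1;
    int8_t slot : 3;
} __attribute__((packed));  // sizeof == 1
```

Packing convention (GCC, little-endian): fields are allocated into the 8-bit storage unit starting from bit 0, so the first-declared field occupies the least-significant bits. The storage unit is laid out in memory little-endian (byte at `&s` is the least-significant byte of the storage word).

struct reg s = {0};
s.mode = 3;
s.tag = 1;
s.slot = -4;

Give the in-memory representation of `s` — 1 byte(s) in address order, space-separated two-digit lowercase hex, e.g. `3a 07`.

93

mode:4 = 3 → 0x3 << 0 → word 0x03
tag:1 = 1 → 0x1 << 4 → word 0x13
slot:3 = -4 → 0x4 << 5 → word 0x93
word = 0x93 → little-endian bytes:
  [0]=0x93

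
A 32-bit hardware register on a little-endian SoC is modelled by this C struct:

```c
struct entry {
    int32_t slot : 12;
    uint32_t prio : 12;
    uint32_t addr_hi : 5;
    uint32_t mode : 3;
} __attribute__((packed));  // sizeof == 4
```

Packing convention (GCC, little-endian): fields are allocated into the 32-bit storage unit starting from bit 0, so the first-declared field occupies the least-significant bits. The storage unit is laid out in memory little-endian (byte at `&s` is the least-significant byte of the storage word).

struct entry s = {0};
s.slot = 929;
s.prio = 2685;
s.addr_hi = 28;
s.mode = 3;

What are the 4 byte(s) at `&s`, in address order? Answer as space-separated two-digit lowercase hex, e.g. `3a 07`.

a1 d3 a7 7c

slot (12b) val=929 bits=0x3a1 at bit 0: 0x000003a1
prio (12b) val=2685 bits=0xa7d at bit 12: 0x00a7d3a1
addr_hi (5b) val=28 bits=0x1c at bit 24: 0x1ca7d3a1
mode (3b) val=3 bits=0x3 at bit 29: 0x7ca7d3a1
word = 0x7ca7d3a1 → little-endian bytes:
  [0]=0xa1  [1]=0xd3  [2]=0xa7  [3]=0x7c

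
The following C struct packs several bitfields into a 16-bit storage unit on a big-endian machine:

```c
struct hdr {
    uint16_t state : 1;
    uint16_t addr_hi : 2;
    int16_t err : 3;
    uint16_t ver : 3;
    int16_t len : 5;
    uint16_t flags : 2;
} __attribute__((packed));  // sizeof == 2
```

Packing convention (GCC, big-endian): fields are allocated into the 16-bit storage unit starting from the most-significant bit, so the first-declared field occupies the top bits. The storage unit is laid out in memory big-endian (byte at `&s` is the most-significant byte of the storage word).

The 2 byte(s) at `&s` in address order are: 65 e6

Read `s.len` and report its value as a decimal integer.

-7

[0]=0x65 [1]=0xe6 (big-endian) → word 0x65e6
state [15+:1] = (word>>15) & 0x1 = 0
addr_hi [13+:2] = (word>>13) & 0x3 = 3
err [10+:3] = (word>>10) & 0x7 = 1
ver [7+:3] = (word>>7) & 0x7 = 3
len [2+:5] = (word>>2) & 0x1f = 25  ←
flags [0+:2] = (word>>0) & 0x3 = 2
len signed 5b, MSB=1: 25 - 32 = -7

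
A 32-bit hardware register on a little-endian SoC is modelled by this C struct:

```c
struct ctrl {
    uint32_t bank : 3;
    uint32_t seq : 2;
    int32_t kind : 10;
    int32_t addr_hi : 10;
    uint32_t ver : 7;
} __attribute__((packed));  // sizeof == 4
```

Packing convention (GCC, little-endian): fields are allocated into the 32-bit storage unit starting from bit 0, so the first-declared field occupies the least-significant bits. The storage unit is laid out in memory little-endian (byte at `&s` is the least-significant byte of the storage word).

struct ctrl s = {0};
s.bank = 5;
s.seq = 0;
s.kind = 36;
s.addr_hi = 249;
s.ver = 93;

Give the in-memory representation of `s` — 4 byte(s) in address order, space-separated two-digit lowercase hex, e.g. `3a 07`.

85 84 7c ba

bank:3 = 5 → 0x5 << 0 → word 0x00000005
seq:2 = 0 → 0x0 << 3 → word 0x00000005
kind:10 = 36 → 0x24 << 5 → word 0x00000485
addr_hi:10 = 249 → 0xf9 << 15 → word 0x007c8485
ver:7 = 93 → 0x5d << 25 → word 0xba7c8485
word = 0xba7c8485 → little-endian bytes:
  [0]=0x85  [1]=0x84  [2]=0x7c  [3]=0xba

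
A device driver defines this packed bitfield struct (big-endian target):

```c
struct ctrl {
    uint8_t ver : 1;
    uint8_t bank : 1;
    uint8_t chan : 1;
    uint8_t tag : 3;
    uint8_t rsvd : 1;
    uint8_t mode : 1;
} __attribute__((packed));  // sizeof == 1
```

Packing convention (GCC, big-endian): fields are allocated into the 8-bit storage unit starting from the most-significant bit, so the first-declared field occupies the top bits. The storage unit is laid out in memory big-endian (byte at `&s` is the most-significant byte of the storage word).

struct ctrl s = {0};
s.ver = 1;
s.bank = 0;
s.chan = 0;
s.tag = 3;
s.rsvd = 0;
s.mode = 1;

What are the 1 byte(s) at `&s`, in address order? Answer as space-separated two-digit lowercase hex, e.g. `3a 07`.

[7+:1] ver=1 & 0x1 = 0x1; word=0x80
[6+:1] bank=0 & 0x1 = 0x0; word=0x80
[5+:1] chan=0 & 0x1 = 0x0; word=0x80
[2+:3] tag=3 & 0x7 = 0x3; word=0x8c
[1+:1] rsvd=0 & 0x1 = 0x0; word=0x8c
[0+:1] mode=1 & 0x1 = 0x1; word=0x8d
word = 0x8d → big-endian bytes:
  [0]=0x8d

8d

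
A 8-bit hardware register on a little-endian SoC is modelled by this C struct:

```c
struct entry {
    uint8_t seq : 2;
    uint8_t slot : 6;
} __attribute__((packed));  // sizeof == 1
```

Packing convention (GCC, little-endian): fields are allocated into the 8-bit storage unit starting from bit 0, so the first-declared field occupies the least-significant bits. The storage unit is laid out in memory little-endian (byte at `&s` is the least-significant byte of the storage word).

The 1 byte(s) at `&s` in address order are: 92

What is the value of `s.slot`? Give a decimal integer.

36

[0]=0x92 (little-endian) → word 0x92
seq [0+:2] = (word>>0) & 0x3 = 2
slot [2+:6] = (word>>2) & 0x3f = 36  ←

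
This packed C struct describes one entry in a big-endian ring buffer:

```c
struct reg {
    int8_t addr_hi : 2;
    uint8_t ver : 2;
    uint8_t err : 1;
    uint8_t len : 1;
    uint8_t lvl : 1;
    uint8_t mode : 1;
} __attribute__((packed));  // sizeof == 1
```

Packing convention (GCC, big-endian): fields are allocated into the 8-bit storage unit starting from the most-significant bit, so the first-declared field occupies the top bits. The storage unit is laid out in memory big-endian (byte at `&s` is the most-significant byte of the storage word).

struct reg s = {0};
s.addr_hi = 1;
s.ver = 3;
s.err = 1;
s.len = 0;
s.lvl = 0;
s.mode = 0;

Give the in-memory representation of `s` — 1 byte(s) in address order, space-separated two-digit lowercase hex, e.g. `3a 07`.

78

addr_hi (2b) val=1 bits=0x1 at bit 6: 0x40
ver (2b) val=3 bits=0x3 at bit 4: 0x70
err (1b) val=1 bits=0x1 at bit 3: 0x78
len (1b) val=0 bits=0x0 at bit 2: 0x78
lvl (1b) val=0 bits=0x0 at bit 1: 0x78
mode (1b) val=0 bits=0x0 at bit 0: 0x78
word = 0x78 → big-endian bytes:
  [0]=0x78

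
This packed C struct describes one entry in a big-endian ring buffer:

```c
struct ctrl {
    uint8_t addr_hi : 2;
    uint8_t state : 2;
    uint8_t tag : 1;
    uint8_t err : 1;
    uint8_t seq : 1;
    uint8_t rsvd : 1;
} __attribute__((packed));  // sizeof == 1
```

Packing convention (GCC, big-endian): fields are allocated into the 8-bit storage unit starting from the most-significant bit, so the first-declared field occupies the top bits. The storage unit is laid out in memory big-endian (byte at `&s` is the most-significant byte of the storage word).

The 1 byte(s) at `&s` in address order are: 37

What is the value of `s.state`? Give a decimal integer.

3

[0]=0x37 (big-endian) → word 0x37
addr_hi:2 @ bit 6 → (0x37>>6)&0x3 = 0x0
state:2 @ bit 4 → (0x37>>4)&0x3 = 0x3  ←
tag:1 @ bit 3 → (0x37>>3)&0x1 = 0x0
err:1 @ bit 2 → (0x37>>2)&0x1 = 0x1
seq:1 @ bit 1 → (0x37>>1)&0x1 = 0x1
rsvd:1 @ bit 0 → (0x37>>0)&0x1 = 0x1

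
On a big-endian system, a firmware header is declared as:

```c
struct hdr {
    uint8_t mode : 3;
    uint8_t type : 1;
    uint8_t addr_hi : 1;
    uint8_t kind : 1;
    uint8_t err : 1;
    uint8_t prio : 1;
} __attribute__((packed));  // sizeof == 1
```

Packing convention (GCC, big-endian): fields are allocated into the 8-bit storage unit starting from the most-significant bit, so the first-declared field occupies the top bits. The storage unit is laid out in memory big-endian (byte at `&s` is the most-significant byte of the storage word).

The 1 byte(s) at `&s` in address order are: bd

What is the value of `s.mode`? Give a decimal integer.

5

[0]=0xbd (big-endian) → word 0xbd
mode:3 @ bit 5 → (0xbd>>5)&0x7 = 0x5  ←
type:1 @ bit 4 → (0xbd>>4)&0x1 = 0x1
addr_hi:1 @ bit 3 → (0xbd>>3)&0x1 = 0x1
kind:1 @ bit 2 → (0xbd>>2)&0x1 = 0x1
err:1 @ bit 1 → (0xbd>>1)&0x1 = 0x0
prio:1 @ bit 0 → (0xbd>>0)&0x1 = 0x1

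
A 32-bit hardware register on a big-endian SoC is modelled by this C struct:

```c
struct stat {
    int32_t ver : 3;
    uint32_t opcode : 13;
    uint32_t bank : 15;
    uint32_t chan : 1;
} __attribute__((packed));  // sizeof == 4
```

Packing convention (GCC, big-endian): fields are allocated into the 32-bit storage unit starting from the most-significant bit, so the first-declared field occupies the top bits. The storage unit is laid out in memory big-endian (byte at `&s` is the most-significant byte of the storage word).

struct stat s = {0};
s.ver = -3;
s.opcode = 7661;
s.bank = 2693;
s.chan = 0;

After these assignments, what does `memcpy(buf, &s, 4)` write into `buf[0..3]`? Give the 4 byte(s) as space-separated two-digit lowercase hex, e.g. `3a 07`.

ver (3b) val=-3 bits=0x5 at bit 29: 0xa0000000
opcode (13b) val=7661 bits=0x1ded at bit 16: 0xbded0000
bank (15b) val=2693 bits=0xa85 at bit 1: 0xbded150a
chan (1b) val=0 bits=0x0 at bit 0: 0xbded150a
word = 0xbded150a → big-endian bytes:
  [0]=0xbd  [1]=0xed  [2]=0x15  [3]=0x0a

bd ed 15 0a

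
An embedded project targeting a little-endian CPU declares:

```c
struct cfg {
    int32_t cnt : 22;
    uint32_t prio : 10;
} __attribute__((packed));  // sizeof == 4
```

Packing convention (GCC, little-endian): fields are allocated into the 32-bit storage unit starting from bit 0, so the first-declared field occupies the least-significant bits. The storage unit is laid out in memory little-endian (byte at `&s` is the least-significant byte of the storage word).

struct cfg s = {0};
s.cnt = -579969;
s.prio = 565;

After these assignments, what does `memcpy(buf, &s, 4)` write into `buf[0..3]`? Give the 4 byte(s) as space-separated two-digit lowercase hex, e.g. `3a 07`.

cnt (22b) val=-579969 bits=0x37267f at bit 0: 0x0037267f
prio (10b) val=565 bits=0x235 at bit 22: 0x8d77267f
word = 0x8d77267f → little-endian bytes:
  [0]=0x7f  [1]=0x26  [2]=0x77  [3]=0x8d

7f 26 77 8d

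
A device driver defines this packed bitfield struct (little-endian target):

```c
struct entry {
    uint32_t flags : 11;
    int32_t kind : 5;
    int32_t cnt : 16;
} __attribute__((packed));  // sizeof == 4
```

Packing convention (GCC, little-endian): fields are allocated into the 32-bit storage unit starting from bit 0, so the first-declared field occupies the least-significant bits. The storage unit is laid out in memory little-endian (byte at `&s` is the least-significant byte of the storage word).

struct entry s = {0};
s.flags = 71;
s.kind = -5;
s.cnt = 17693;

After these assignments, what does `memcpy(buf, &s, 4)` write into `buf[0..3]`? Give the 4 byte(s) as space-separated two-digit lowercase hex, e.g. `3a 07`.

flags:11 = 71 → 0x47 << 0 → word 0x00000047
kind:5 = -5 → 0x1b << 11 → word 0x0000d847
cnt:16 = 17693 → 0x451d << 16 → word 0x451dd847
word = 0x451dd847 → little-endian bytes:
  [0]=0x47  [1]=0xd8  [2]=0x1d  [3]=0x45

47 d8 1d 45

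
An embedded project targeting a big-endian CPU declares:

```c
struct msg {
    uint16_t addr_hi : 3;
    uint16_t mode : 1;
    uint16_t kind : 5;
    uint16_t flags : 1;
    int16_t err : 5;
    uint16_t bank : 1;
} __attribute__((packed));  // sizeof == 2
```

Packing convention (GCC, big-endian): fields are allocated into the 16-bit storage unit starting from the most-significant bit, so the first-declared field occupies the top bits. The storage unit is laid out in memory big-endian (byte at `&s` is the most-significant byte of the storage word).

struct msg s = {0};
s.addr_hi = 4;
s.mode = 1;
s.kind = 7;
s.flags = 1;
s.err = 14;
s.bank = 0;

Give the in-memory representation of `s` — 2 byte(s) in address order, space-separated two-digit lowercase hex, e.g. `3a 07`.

addr_hi (3b) val=4 bits=0x4 at bit 13: 0x8000
mode (1b) val=1 bits=0x1 at bit 12: 0x9000
kind (5b) val=7 bits=0x7 at bit 7: 0x9380
flags (1b) val=1 bits=0x1 at bit 6: 0x93c0
err (5b) val=14 bits=0xe at bit 1: 0x93dc
bank (1b) val=0 bits=0x0 at bit 0: 0x93dc
word = 0x93dc → big-endian bytes:
  [0]=0x93  [1]=0xdc

93 dc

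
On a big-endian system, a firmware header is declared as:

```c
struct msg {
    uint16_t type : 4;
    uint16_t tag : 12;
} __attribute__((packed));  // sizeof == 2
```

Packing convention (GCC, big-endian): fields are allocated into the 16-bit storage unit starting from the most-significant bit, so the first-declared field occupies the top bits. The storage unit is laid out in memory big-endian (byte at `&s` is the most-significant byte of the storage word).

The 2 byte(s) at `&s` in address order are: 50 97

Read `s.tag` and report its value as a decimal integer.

[0]=0x50 [1]=0x97 (big-endian) → word 0x5097
type [12+:4] = (word>>12) & 0xf = 5
tag [0+:12] = (word>>0) & 0xfff = 151  ←

151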